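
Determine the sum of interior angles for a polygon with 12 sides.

The sum of interior angles of an n-sided polygon is (n - 2) * 180.
For n = 12: (12 - 2) * 180 = 10 * 180 = 1800 degrees.

1800 degrees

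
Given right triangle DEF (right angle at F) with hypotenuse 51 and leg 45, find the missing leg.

Rearranging the Pythagorean theorem to solve for the unknown leg:
leg^2 = hypotenuse^2 - known_leg^2 = 2601 - 2025 = 576
leg = sqrt(576) = 24.

24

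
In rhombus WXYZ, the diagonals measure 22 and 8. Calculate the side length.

Half-diagonals are 11 and 4. side = sqrt(11^2 + 4^2) = sqrt(137)

sqrt(137)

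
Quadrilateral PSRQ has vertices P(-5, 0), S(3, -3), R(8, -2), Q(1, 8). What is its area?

The Shoelace formula works by pairing each vertex with the next (cycling back to the first).
For each pair, compute x_i*y_(i+1) - x_(i+1)*y_i:
  (-5*-3 - 3*0) = 15
  (3*-2 - 8*-3) = 18
  (8*8 - 1*-2) = 66
  (1*0 - -5*8) = 40
Taking half the absolute value of the total: Area = (1/2)(139) = 139/2.

139/2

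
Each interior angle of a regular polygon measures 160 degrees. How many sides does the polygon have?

Exterior angle = 180 - 160 = 20. n = 360 / 20 = 18.

18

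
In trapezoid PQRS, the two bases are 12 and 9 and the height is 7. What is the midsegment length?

The midsegment (median) of a trapezoid connects the midpoints of the non-parallel sides.
Its length is the average of the two bases: (12 + 9) / 2 = 21/2.

21/2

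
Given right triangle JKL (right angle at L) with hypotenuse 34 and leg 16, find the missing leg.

KL = sqrt(34^2 - 16^2) = sqrt(900) = 30

30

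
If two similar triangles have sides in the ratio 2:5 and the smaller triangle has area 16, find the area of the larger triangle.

The ratio of areas of similar triangles = (side ratio)^2.
Side ratio = 2:5, so area ratio = 4:25.
Area of the larger triangle / Area of the smaller triangle = 25/4
Area of the larger triangle = 16 * 25/4 = 100

100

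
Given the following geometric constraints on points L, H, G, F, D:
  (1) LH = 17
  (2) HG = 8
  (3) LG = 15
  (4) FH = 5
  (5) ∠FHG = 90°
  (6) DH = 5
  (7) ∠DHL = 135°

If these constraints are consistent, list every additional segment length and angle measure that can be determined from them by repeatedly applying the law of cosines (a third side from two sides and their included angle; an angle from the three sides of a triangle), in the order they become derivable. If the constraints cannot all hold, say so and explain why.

The constraints are consistent. Derivable facts, in order:
After 1 step:
- GF = √89
- LD ≈ 20.84
- ∠GHL = 61.93°
- ∠GLH = 28.07°
- ∠HGL = 90°
After 2 steps:
- ∠DLH = 9.77°
- ∠FGH = 32.01°
- ∠GFH = 57.99°
- ∠HDL = 35.23°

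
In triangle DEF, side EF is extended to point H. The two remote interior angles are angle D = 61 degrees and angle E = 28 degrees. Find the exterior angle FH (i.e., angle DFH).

Exterior angle = 61 + 28 = 89 degrees (exterior angle theorem).

89 degrees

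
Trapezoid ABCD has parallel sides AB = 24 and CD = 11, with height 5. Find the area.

A trapezoid's area equals the midsegment times the height.
The midsegment is (24 + 11) / 2 = 35/2.
Area = 35/2 * 5 = 175/2.

175/2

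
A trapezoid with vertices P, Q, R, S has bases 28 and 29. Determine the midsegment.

midsegment = (28 + 29) / 2 = 57 / 2 = 57/2

57/2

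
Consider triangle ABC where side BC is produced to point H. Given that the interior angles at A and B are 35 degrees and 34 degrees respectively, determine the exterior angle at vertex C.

By the exterior angle theorem, an exterior angle of a triangle equals the sum of the two remote interior angles.
Exterior angle = angle A + angle B
Exterior angle = 35 + 34 = 69 degrees

69 degrees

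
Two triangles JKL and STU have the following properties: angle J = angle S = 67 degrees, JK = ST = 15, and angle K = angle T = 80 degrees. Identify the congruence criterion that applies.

The given information matches ASA: Two pairs of corresponding angles and the included side are equal (Angle-Side-Angle).

ASA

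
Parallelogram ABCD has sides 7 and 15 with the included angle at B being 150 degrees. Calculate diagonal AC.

Law of cosines: d^2 = 7^2 + 15^2 - 2(7)(15)cos(150°) = 105*sqrt(3) + 274, so d = sqrt(105*sqrt(3) + 274).

sqrt(105*sqrt(3) + 274)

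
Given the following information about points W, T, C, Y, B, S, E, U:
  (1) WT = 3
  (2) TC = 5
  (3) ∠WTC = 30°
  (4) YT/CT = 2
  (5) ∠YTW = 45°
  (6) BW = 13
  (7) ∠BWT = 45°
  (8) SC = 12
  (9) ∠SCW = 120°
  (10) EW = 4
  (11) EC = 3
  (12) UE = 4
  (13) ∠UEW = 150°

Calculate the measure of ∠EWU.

Step 1: By the law of cosines on triangle WEU: WU² = 4² + 4² − 2·4·4·cos(150°) = 59.71, so WU ≈ 7.73.
Step 2: By the inverse law of cosines on triangle EWU: cos(∠EWU) = (4² + 7.73² − 4²) / (2·4·7.73) = 59.71/61.82 = 0.9659, so ∠EWU = 15°.

Therefore, the measure of angle ∠EWU = 15°.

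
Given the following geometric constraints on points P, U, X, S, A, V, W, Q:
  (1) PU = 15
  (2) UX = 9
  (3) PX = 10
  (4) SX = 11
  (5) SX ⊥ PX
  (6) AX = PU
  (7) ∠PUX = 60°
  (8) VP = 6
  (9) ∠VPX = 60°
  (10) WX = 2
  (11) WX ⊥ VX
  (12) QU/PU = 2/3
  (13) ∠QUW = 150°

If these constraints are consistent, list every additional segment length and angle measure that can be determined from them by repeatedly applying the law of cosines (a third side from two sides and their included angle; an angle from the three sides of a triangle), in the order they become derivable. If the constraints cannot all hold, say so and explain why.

These constraints are not satisfiable: (1), (2) and (3) fix all three sides of triangle PUX, so by the law of cosines cos(∠PUX) = (15² + 9² − 10²) / (2·15·9) = 0.7630, i.e. ∠PUX ≈ 40.27°, which contradicts (7) ∠PUX = 60°. No planar figure meets all of them, so nothing further can be derived.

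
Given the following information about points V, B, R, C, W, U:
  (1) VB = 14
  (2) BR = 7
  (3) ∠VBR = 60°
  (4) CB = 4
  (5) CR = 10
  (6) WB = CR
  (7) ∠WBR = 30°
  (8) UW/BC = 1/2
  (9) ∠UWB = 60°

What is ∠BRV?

Step 1: By the law of cosines on triangle RBV: RV² = 7² + 14² − 2·7·14·cos(60°) = 147, so RV = 7·√3.
Step 2: By the inverse law of cosines on triangle BRV: cos(∠BRV) = (7² + (7·√3)² − 14²) / (2·7·7·√3) = 0/169.74 = 0, so ∠BRV = 90°.

Therefore, the measure of angle ∠BRV = 90°.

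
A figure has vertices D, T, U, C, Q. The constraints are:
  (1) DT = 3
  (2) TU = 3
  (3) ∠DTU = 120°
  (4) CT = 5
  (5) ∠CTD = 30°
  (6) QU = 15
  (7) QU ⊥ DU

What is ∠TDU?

Step 1: By the law of cosines on triangle DTU: DU² = 3² + 3² − 2·3·3·cos(120°) = 27, so DU = 3·√3.
Step 2: By the inverse law of cosines on triangle TDU: cos(∠TDU) = (3² + (3·√3)² − 3²) / (2·3·3·√3) = 27/31.18 = 0.866, so ∠TDU = 30°.

Therefore, the measure of angle ∠TDU = 30°.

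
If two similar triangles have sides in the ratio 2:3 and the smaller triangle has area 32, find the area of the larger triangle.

Area ratio = (2/3)^2 = 4/9. Area of the larger triangle = 32 * 9/4 = 72.

72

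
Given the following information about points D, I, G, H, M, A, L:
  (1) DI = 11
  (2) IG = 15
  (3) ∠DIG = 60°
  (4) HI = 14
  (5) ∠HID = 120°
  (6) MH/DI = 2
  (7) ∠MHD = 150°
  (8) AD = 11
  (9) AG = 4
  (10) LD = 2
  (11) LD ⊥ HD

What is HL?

Step 1: By the law of cosines on triangle DIH: DH² = 11² + 14² − 2·11·14·cos(120°) = 471, so DH ≈ 21.7.
Step 2: By the law of cosines on triangle HDL: HL² = 21.7² + 2² − 2·21.7·2·cos(90°) = 475, so HL = 5·√19.

Therefore, the length of HL = 5·√19.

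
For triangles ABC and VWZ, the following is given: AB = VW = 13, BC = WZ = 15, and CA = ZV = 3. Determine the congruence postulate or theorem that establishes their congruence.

The given information matches SSS: All three pairs of corresponding sides are equal (Side-Side-Side).

SSS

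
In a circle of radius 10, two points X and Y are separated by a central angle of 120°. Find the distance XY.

Drop a perpendicular from the center to the chord, bisecting both the chord and the central angle.
Each half-chord = r sin(θ/2) = 10 sin(60°).
The full chord = 2 × 10 × sin(60°) = 10*sqrt(3).

10*sqrt(3)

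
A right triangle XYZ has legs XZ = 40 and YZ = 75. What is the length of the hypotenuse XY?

In a right triangle, the square of the hypotenuse equals the sum of the squares of the two legs.
The legs are 40 and 75, so the hypotenuse = sqrt(1600 + 5625) = sqrt(7225) = 85.

85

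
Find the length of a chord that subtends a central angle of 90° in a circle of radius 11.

Chord = 2(11) sin(45°) = 11*sqrt(2)

11*sqrt(2)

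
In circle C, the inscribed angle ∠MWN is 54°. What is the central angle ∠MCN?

By the inscribed angle theorem, the central angle is twice the inscribed angle.
Central angle = 2 × 54° = 108°

108°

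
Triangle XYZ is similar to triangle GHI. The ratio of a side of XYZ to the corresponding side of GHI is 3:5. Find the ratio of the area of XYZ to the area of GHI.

Area ratio = (side ratio)^2 = (3/5)^2 = 9:25.

9:25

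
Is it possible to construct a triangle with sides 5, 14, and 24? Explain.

Check the triangle inequality: 5 + 14 = 19 ≤ 24.
Since the sum of two sides does not exceed the third, no triangle can be formed.

No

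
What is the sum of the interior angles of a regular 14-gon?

The sum of interior angles of an n-sided polygon is (n - 2) * 180.
For n = 14: (14 - 2) * 180 = 12 * 180 = 2160 degrees.

2160 degrees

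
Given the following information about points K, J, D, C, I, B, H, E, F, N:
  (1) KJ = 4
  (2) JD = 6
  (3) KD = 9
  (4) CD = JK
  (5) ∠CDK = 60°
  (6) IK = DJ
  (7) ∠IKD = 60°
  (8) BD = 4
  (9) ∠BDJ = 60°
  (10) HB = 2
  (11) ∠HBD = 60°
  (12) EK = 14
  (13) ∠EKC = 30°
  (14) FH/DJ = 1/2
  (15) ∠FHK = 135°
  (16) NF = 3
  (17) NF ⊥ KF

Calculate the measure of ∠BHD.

Step 1: By the law of cosines on triangle HBD: HD² = 2² + 4² − 2·2·4·cos(60°) = 12, so HD = 2·√3.
Step 2: By the inverse law of cosines on triangle BHD: cos(∠BHD) = (2² + (2·√3)² − 4²) / (2·2·2·√3) = 0/13.86 = 0, so ∠BHD = 90°.

Therefore, the measure of angle ∠BHD = 90°.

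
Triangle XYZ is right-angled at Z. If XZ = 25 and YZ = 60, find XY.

XY = sqrt(25^2 + 60^2) = sqrt(4225) = 65

65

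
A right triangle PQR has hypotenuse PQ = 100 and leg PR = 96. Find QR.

By the Pythagorean theorem: QR^2 = PQ^2 - PR^2
QR^2 = 100^2 - 96^2 = 10000 - 9216 = 784
QR = sqrt(784) = 28

28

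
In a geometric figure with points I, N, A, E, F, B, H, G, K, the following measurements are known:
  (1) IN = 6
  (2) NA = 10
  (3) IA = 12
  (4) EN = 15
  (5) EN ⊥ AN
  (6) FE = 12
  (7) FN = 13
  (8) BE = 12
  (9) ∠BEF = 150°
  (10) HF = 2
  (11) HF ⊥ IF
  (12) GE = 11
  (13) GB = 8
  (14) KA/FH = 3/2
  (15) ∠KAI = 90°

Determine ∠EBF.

Step 1: By the law of cosines on triangle BEF: BF² = 12² + 12² − 2·12·12·cos(150°) = 537.42, so BF ≈ 23.18.
Step 2: By the inverse law of cosines on triangle EBF: cos(∠EBF) = (12² + 23.18² − 12²) / (2·12·23.18) = 537.42/556.37 = 0.9659, so ∠EBF = 15°.

Therefore, the measure of angle ∠EBF = 15°.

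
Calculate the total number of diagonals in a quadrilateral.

Each of the 4 vertices connects to 1 non-adjacent vertices via diagonals.
Total connections = 4 × 1 = 4, but each diagonal is counted twice.
Number of diagonals = 4 / 2 = 2.

2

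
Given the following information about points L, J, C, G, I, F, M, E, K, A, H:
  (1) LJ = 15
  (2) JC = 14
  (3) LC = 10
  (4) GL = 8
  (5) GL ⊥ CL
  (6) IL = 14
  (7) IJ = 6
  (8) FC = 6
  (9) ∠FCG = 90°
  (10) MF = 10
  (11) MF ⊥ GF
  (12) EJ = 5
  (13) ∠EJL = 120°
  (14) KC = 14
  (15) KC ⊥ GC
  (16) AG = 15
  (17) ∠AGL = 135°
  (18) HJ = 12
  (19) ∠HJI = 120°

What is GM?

Step 1: By the law of cosines on triangle CLG: CG² = 10² + 8² − 2·10·8·cos(90°) = 164, so CG = 2·√41.
Step 2: By the law of cosines on triangle FCG: FG² = 6² + (2·√41)² − 2·6·2·√41·cos(90°) = 200, so FG = 10·√2.
Step 3: By the law of cosines on triangle GFM: GM² = (10·√2)² + 10² − 2·10·√2·10·cos(90°) = 300, so GM = 10·√3.

Therefore, the length of GM = 10·√3.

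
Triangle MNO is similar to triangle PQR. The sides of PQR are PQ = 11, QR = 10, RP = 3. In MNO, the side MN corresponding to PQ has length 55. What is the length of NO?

Similar triangles have proportional sides. Setting up the proportion:
MN / PQ = NO / QR
55 / 11 = NO / 10
NO = 10 * 55 / 11 = 50.

50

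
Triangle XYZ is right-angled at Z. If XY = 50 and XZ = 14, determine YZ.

Rearranging the Pythagorean theorem to solve for the unknown leg:
leg^2 = hypotenuse^2 - known_leg^2 = 2500 - 196 = 2304
leg = sqrt(2304) = 48.

48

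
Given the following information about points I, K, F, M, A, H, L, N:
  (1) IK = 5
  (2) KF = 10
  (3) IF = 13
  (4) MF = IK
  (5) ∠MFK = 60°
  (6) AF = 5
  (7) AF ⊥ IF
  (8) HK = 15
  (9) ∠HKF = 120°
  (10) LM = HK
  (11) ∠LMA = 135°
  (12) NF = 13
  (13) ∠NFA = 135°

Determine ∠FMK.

From the given relations: MF = IK = 5.
Step 1: By the law of cosines on triangle MFK: MK² = 5² + 10² − 2·5·10·cos(60°) = 75, so MK = 5·√3.
Step 2: By the inverse law of cosines on triangle FMK: cos(∠FMK) = (5² + (5·√3)² − 10²) / (2·5·5·√3) = 0/86.6 = 0, so ∠FMK = 90°.

Therefore, the measure of angle ∠FMK = 90°.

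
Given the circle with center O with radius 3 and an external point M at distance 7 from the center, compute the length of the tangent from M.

The tangent, radius, and line from the external point to the center form a right triangle.
The right angle is where the tangent meets the radius.
By the Pythagorean theorem: tangent² + 3² = 7²
tangent² = 49 - 9 = 40
tangent = 2*sqrt(10)

2*sqrt(10)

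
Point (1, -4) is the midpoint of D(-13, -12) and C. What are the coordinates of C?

Using the midpoint formula: M = ((x1 + x2)/2, (y1 + y2)/2)
We know M = (1, -4) and D = (-13, -12)
For x: 1 = (-13 + x2)/2, so x2 = 2*1 - -13 = 15
For y: -4 = (-12 + y2)/2, so y2 = 2*-4 - -12 = 4
C = (15, 4)

(15, 4)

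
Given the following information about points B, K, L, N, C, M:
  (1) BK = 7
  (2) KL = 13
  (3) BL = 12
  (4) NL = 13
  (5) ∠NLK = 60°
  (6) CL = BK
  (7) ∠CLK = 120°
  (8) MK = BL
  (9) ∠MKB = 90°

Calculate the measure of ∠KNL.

Step 1: By the law of cosines on triangle NLK: NK² = 13² + 13² − 2·13·13·cos(60°) = 169, so NK = 13.
Step 2: By the inverse law of cosines on triangle KNL: cos(∠KNL) = (13² + 13² − 13²) / (2·13·13) = 169/338 = 0.5, so ∠KNL = 60°.

Therefore, the measure of angle ∠KNL = 60°.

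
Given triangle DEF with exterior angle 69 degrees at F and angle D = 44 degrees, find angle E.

By the exterior angle theorem: exterior angle = sum of remote interior angles.
69 = 44 + angle E
angle E = 69 - 44 = 25 degrees

25 degrees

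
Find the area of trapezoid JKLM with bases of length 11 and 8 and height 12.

Area of a trapezoid = (base1 + base2) * height / 2
Area = (11 + 8) * 12 / 2
Area = 19 * 12 / 2
Area = 228 / 2
Area = 114

114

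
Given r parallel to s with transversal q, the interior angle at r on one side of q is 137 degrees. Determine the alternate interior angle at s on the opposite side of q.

Alternate interior angles formed by parallel lines and a transversal are equal.
The given angle is 137 degrees.
The alternate interior angle = 137 degrees.

137 degrees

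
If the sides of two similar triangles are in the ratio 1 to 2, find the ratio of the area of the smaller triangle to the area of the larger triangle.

Area scales with the square of linear dimensions. If every length is multiplied by 1/2, then the area is multiplied by (1/2)^2 = 1/4.
The area ratio is 1:4.

1:4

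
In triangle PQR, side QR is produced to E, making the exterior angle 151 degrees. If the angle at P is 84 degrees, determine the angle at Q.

The exterior angle theorem states that an exterior angle equals the sum of the two non-adjacent interior angles.
So 151 = 84 + angle Q, which gives angle Q = 151 - 84 = 67 degrees.

67 degrees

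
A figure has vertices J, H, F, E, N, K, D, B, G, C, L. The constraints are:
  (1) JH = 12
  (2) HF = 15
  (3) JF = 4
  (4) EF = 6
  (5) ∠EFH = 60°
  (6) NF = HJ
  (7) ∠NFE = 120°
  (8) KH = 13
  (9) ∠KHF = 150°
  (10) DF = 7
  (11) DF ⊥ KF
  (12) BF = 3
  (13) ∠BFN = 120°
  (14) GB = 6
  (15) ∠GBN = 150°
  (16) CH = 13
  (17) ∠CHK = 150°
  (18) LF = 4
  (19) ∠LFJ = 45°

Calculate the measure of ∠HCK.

Step 1: By the law of cosines on triangle CHK: CK² = 13² + 13² − 2·13·13·cos(150°) = 630.72, so CK ≈ 25.11.
Step 2: By the inverse law of cosines on triangle HCK: cos(∠HCK) = (13² + 25.11² − 13²) / (2·13·25.11) = 630.72/652.97 = 0.9659, so ∠HCK = 15°.

Therefore, the measure of angle ∠HCK = 15°.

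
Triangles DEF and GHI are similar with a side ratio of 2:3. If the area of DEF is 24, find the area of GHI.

Area ratio = (2/3)^2 = 4/9. Area of GHI = 24 * 9/4 = 54.

54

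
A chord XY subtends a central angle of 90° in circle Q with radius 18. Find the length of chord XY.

Chord = 2(18) sin(45°) = 18*sqrt(2)

18*sqrt(2)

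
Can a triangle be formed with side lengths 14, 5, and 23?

Check the triangle inequality: 14 + 5 = 19 ≤ 23.
Since the sum of two sides does not exceed the third, no triangle can be formed.

No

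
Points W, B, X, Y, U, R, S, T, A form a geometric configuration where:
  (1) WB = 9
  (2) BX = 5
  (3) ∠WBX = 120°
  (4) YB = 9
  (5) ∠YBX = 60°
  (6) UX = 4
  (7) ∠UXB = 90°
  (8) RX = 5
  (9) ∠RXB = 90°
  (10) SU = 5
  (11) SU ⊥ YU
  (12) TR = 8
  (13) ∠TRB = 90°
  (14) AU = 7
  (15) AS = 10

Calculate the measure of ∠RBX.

Step 1: By the law of cosines on triangle BXR: BR² = 5² + 5² − 2·5·5·cos(90°) = 50, so BR = 5·√2.
Step 2: By the inverse law of cosines on triangle RBX: cos(∠RBX) = ((5·√2)² + 5² − 5²) / (2·5·√2·5) = 50/70.71 = 0.7071, so ∠RBX = 45°.

Therefore, the measure of angle ∠RBX = 45°.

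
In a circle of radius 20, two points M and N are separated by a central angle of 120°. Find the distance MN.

Drop a perpendicular from the center to the chord, bisecting both the chord and the central angle.
Each half-chord = r sin(θ/2) = 20 sin(60°).
The full chord = 2 × 20 × sin(60°) = 20*sqrt(3).

20*sqrt(3)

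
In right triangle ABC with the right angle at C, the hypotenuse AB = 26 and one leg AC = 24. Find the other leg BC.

Rearranging the Pythagorean theorem to solve for the unknown leg:
leg^2 = hypotenuse^2 - known_leg^2 = 676 - 576 = 100
leg = sqrt(100) = 10.

10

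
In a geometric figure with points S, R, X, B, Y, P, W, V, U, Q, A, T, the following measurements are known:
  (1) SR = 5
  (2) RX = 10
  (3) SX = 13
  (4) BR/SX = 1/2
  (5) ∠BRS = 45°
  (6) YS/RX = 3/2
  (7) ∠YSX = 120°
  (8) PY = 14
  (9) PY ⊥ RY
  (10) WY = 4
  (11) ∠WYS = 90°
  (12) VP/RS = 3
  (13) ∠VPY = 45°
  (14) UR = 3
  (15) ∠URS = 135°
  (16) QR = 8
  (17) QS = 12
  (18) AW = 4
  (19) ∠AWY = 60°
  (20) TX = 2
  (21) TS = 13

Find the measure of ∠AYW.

Step 1: By the law of cosines on triangle YWA: YA² = 4² + 4² − 2·4·4·cos(60°) = 16, so YA = 4.
Step 2: By the inverse law of cosines on triangle AYW: cos(∠AYW) = (4² + 4² − 4²) / (2·4·4) = 16/32 = 0.5, so ∠AYW = 60°.

Therefore, the measure of angle ∠AYW = 60°.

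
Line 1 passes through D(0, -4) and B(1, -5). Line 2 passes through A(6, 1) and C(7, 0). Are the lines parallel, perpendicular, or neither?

Slope of line 1: m1 = (-5 - -4)/(1 - 0) = -1/1 = -1
Slope of line 2: m2 = (0 - 1)/(7 - 6) = -1/1 = -1
Two lines are parallel if and only if they have equal slopes (or both are vertical).
Here m1 = m2 = -1, confirming the lines are parallel.

Parallel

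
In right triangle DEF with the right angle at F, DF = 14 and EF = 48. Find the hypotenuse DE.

DE = sqrt(14^2 + 48^2) = sqrt(2500) = 50

50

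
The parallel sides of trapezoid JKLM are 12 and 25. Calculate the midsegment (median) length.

The midsegment (median) of a trapezoid connects the midpoints of the non-parallel sides.
Its length is the average of the two bases: (12 + 25) / 2 = 37/2.

37/2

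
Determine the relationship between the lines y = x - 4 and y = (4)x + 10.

Slope of line 1: m1 = 1
Slope of line 2: m2 = 4
For parallel lines we need equal slopes: 1 != 4.
For perpendicular lines we need m1*m2 = -1: (1)(4) = 4 != -1.
Since neither condition holds, the lines are neither parallel nor perpendicular.

Neither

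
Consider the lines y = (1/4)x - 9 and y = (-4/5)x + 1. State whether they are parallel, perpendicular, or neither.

Slope of line 1: m1 = 1/4
Slope of line 2: m2 = -4/5
m1 != m2 and m1*m2 = -1/5 != -1. Neither.

Neither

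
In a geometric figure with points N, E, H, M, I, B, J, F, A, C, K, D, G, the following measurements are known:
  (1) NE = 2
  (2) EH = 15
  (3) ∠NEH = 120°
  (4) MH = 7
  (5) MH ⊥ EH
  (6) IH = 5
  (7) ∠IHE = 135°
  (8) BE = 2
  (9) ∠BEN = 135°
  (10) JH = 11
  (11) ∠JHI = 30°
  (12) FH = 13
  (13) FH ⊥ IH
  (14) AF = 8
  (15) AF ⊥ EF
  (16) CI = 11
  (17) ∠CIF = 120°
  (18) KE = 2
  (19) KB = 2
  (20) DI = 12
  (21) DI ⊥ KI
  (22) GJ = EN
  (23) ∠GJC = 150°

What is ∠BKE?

Step 1: By the inverse law of cosines on triangle BKE: cos(∠BKE) = (2² + 2² − 2²) / (2·2·2) = 4/8 = 0.5, so ∠BKE = 60°.

Therefore, the measure of angle ∠BKE = 60°.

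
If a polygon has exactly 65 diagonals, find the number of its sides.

Using d = n(n - 3)/2, we solve 65 = n(n - 3)/2.
So n(n - 3) = 130.
Testing n = 13: 13 * 10 = 130 = 130. Correct.
The polygon has 13 sides.

13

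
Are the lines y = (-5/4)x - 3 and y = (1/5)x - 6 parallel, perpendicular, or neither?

Slope of line 1: m1 = -5/4
Slope of line 2: m2 = 1/5
For parallel lines we need equal slopes: -5/4 != 1/5.
For perpendicular lines we need m1*m2 = -1: (-5/4)(1/5) = -1/4 != -1.
Since neither condition holds, the lines are neither parallel nor perpendicular.

Neither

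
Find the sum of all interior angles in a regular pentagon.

The sum of interior angles of an n-sided polygon is (n - 2) * 180.
For n = 5: (5 - 2) * 180 = 3 * 180 = 540 degrees.

540 degrees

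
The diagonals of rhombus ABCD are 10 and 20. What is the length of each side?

In a rhombus, the diagonals bisect each other perpendicularly, creating four congruent right triangles.
Each triangle has legs 5 (half of 10) and 10 (half of 20).
The hypotenuse of each right triangle is a side of the rhombus:
side = sqrt(5^2 + 10^2) = sqrt(125) = 5*sqrt(5)

5*sqrt(5)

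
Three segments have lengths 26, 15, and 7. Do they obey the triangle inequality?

Check the triangle inequality: 15 + 7 = 22 ≤ 26.
Since the sum of two sides does not exceed the third, no triangle can be formed.

No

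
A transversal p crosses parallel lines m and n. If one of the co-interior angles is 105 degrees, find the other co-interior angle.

Co-interior (same-side interior) angles are between the parallel lines on the same side of the transversal.
Unlike corresponding or alternate interior angles, they are supplementary rather than equal.
So the angle = 180 - 105 = 75 degrees.

75 degrees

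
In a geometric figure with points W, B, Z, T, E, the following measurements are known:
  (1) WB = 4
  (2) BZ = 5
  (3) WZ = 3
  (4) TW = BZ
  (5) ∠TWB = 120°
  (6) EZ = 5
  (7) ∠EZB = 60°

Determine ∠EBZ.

Step 1: By the law of cosines on triangle BZE: BE² = 5² + 5² − 2·5·5·cos(60°) = 25, so BE = 5.
Step 2: By the inverse law of cosines on triangle EBZ: cos(∠EBZ) = (5² + 5² − 5²) / (2·5·5) = 25/50 = 0.5, so ∠EBZ = 60°.

Therefore, the measure of angle ∠EBZ = 60°.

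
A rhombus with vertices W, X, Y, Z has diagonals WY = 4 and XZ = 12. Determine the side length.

The diagonals of a rhombus bisect each other at right angles.
Half-diagonals: 4/2 = 2 and 12/2 = 6
side = sqrt(2^2 + 6^2)
side = sqrt(4 + 36)
side = sqrt(40) = 2*sqrt(10)

2*sqrt(10)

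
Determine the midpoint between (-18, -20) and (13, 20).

M = ((x₁ + x₂)/2, (y₁ + y₂)/2)
= ((-18 + 13)/2, (-20 + 20)/2)
= (-5/2, 0/2) = (-5/2, 0)

(-5/2, 0)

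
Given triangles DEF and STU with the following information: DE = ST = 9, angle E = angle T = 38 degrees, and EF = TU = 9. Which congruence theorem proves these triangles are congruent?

Consider the given information: DE = ST = 9, angle E = angle T = 38 degrees, and EF = TU = 9
This is not SSS or AAS: SSS requires all three pairs of sides, but we don't have that. AAS requires two angles and a non-included side.
The correct criterion is SAS. Two pairs of corresponding sides and the included angle are equal (Side-Angle-Side).

SAS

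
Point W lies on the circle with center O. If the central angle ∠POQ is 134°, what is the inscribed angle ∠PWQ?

Inscribed angle = 134° / 2 = 67° (inscribed angle theorem).

67°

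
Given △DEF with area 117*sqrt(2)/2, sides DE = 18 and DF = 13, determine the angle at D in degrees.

Area = (1/2) * a * b * sin(C)
sin(C) = 2 * Area / (a * b)
sin(C) = 2 * 117*sqrt(2)/2 / (18 * 13)
sin(C) = sqrt(2)/2
C = arcsin(sqrt(2)/2) = 45°
Since sin(180° - C) = sin(C), the obtuse angle 135° gives the same area, so C = 45° or C = 135°.

45° or 135°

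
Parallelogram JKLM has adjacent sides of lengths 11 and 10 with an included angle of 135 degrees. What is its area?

The area of a parallelogram equals the product of two adjacent sides times the sine of the included angle.
This is because the height equals 10 * sin(135°) = 5*sqrt(2).
Area = 11 * 5*sqrt(2) = 55*sqrt(2)

55*sqrt(2)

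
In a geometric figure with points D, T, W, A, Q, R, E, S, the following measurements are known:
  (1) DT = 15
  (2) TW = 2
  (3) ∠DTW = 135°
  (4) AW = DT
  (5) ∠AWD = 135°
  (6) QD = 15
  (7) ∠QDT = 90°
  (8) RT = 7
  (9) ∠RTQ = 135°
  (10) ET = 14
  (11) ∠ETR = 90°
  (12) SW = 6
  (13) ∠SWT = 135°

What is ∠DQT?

Step 1: By the law of cosines on triangle QDT: QT² = 15² + 15² − 2·15·15·cos(90°) = 450, so QT = 15·√2.
Step 2: By the inverse law of cosines on triangle DQT: cos(∠DQT) = (15² + (15·√2)² − 15²) / (2·15·15·√2) = 450/636.4 = 0.7071, so ∠DQT = 45°.

Therefore, the measure of angle ∠DQT = 45°.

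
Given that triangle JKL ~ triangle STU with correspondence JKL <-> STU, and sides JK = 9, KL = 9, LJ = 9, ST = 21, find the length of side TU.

k = 21/9 = 7/3. TU = 7/3 * 9 = 21.

21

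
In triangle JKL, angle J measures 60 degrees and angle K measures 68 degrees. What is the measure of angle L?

By the triangle angle sum property, the three interior angles of any triangle add up to 180°.
We know angle J = 60° and angle K = 68°, so their sum is 128°.
Therefore angle L = 180° - 128° = 52°.

52 degrees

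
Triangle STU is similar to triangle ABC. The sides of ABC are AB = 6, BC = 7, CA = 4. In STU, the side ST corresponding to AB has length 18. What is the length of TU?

Similar triangles have proportional sides. Setting up the proportion:
ST / AB = TU / BC
18 / 6 = TU / 7
TU = 7 * 18 / 6 = 21.

21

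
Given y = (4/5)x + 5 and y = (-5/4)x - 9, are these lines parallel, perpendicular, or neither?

Slope of line 1: m1 = 4/5
Slope of line 2: m2 = -5/4
m1 * m2 = -1, so perpendicular.

Perpendicular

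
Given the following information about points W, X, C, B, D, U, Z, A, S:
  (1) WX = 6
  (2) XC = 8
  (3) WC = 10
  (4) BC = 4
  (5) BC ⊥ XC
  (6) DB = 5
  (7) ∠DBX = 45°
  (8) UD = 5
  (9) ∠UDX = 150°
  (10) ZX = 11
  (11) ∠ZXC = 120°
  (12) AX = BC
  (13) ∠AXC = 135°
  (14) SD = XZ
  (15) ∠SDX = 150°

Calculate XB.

Step 1: By the law of cosines on triangle XCB: XB² = 8² + 4² − 2·8·4·cos(90°) = 80, so XB = 4·√5.

Therefore, the length of XB = 4·√5.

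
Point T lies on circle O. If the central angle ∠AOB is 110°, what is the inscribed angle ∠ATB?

An inscribed angle intercepts an arc from a point on the circle, while the central angle intercepts the same arc from the center.
The inscribed angle is always half the central angle: 110° / 2 = 55°.

55°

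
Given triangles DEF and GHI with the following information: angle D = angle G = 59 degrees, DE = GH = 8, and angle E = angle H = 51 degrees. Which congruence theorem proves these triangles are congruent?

The given information provides:
angle D = angle G = 59 degrees, DE = GH = 8, and angle E = angle H = 51 degrees
This matches the ASA congruence theorem.
Two pairs of corresponding angles and the included side are equal (Angle-Side-Angle).

ASA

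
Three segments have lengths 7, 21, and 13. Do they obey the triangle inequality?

Check the triangle inequality: 7 + 13 = 20 ≤ 21.
Since the sum of two sides does not exceed the third, no triangle can be formed.

No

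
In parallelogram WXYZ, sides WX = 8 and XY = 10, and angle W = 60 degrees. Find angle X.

In a parallelogram, consecutive angles are supplementary (sum to 180°).
angle X = 180 - angle W
angle X = 180 - 60
angle X = 120 degrees

120 degrees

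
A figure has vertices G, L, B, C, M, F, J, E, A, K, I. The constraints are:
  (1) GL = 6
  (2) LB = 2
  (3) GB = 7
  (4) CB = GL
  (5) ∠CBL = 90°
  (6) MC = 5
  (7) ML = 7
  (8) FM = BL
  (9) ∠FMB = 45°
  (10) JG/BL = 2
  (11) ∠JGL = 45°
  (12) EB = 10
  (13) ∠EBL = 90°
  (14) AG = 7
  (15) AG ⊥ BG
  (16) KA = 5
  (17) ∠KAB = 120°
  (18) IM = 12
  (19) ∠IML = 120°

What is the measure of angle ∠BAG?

Step 1: By the law of cosines on triangle AGB: AB² = 7² + 7² − 2·7·7·cos(90°) = 98, so AB = 7·√2.
Step 2: By the inverse law of cosines on triangle BAG: cos(∠BAG) = ((7·√2)² + 7² − 7²) / (2·7·√2·7) = 98/138.59 = 0.7071, so ∠BAG = 45°.

Therefore, the measure of angle ∠BAG = 45°.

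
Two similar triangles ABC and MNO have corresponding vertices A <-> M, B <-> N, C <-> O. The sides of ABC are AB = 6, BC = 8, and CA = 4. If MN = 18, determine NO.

k = 18/6 = 3. NO = 3 * 8 = 24.

24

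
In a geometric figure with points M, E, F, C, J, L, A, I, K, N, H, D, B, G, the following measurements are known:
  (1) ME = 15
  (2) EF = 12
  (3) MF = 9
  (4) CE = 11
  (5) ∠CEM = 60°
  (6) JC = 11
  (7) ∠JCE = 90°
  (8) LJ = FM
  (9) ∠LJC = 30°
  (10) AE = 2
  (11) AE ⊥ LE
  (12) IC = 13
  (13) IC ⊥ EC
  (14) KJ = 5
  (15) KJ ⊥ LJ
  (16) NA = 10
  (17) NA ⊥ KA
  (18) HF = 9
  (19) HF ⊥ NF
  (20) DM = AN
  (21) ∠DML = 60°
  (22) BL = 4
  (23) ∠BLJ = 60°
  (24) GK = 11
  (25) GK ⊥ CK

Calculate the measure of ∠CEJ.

Step 1: By the law of cosines on triangle ECJ: EJ² = 11² + 11² − 2·11·11·cos(90°) = 242, so EJ = 11·√2.
Step 2: By the inverse law of cosines on triangle CEJ: cos(∠CEJ) = (11² + (11·√2)² − 11²) / (2·11·11·√2) = 242/342.24 = 0.7071, so ∠CEJ = 45°.

Therefore, the measure of angle ∠CEJ = 45°.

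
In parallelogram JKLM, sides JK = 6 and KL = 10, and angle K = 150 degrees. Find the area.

The area of a parallelogram equals the product of two adjacent sides times the sine of the included angle.
This is because the height equals 10 * sin(150°) = 5.
Area = 6 * 5 = 30

30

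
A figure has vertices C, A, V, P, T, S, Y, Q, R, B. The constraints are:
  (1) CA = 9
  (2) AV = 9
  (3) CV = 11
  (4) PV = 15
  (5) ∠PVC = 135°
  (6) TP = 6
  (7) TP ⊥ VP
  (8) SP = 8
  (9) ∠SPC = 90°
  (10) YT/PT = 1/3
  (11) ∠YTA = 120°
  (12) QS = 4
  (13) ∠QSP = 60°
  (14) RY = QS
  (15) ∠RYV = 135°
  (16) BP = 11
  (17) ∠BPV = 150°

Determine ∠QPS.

Step 1: By the law of cosines on triangle PSQ: PQ² = 8² + 4² − 2·8·4·cos(60°) = 48, so PQ = 4·√3.
Step 2: By the inverse law of cosines on triangle QPS: cos(∠QPS) = ((4·√3)² + 8² − 4²) / (2·4·√3·8) = 96/110.85 = 0.866, so ∠QPS = 30°.

Therefore, the measure of angle ∠QPS = 30°.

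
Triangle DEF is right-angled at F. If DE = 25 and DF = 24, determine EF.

EF = sqrt(25^2 - 24^2) = sqrt(49) = 7

7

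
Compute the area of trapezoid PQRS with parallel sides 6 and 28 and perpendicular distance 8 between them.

Area = (6 + 28) * 8 / 2 = 272 / 2 = 136

136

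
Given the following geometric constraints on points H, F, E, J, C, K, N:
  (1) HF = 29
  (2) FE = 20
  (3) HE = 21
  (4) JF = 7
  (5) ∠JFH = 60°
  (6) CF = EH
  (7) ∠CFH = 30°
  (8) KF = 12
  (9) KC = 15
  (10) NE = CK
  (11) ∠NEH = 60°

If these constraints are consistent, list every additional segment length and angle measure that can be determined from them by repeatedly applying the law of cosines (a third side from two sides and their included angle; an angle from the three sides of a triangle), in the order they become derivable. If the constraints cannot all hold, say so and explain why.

The constraints are consistent. Derivable facts, in order:
After 1 step:
- HC ≈ 15.07
- HJ ≈ 26.21
- HN = 3·√39
- ∠CFK = 44.42°
- ∠CKF = 101.54°
- ∠EFH = 46.4°
- ∠EHF = 43.6°
- ∠FCK = 34.05°
- ∠FEH = 90°
After 2 steps:
- ∠CHF = 44.16°
- ∠EHN = 43.9°
- ∠ENH = 76.1°
- ∠FCH = 105.84°
- ∠FHJ = 13.37°
- ∠FJH = 106.63°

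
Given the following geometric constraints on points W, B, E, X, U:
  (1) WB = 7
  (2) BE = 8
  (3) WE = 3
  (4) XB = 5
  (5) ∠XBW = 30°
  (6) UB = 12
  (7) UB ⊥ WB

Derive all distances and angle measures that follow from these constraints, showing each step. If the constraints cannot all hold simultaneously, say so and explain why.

The constraints are consistent.

Step 1: From WB = 7, BX = 5, and ∠WBX = 30°, by the law of cosines:
  WX² = WB² + BX² - 2·WB·BX·cos(30°) = 49 + 25 - 60.62 = 13.38
  WX ≈ 3.66

Step 2: From WB = 7, BU = 12, and ∠WBU = 90°, by the law of cosines:
  WU² = WB² + BU² - 2·WB·BU·cos(90°) = 49 + 144 - 0 = 193
  WU = √193

Step 3: From WB = 7, WE = 3, BE = 8, by the inverse law of cosines:
  cos(∠BWE) = (WB² + WE² - BE²) / (2·WB·WE)
  ∠BWE = 98.21°

Step 4: From BE = 8, BW = 7, EW = 3, by the inverse law of cosines:
  cos(∠EBW) = (BE² + BW² - EW²) / (2·BE·BW)
  ∠EBW = 21.79°

Step 5: From EB = 8, EW = 3, BW = 7, by the inverse law of cosines:
  cos(∠BEW) = (EB² + EW² - BW²) / (2·EB·EW)
  ∠BEW = 60°

Step 6: From WB = 7, WU = √193, BU = 12, by the inverse law of cosines:
  cos(∠BWU) = (WB² + WU² - BU²) / (2·WB·WU)
  ∠BWU = 59.74°

Step 7: From WB = 7, WX = 3.66, BX = 5, by the inverse law of cosines:
  cos(∠BWX) = (WB² + WX² - BX²) / (2·WB·WX)
  ∠BWX = 43.12°

Step 8: From XB = 5, XW = 3.66, BW = 7, by the inverse law of cosines:
  cos(∠BXW) = (XB² + XW² - BW²) / (2·XB·XW)
  ∠BXW = 106.88°

Step 9: From UB = 12, UW = √193, BW = 7, by the inverse law of cosines:
  cos(∠BUW) = (UB² + UW² - BW²) / (2·UB·UW)
  ∠BUW = 30.26°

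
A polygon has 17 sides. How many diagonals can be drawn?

The number of diagonals in an n-gon is n(n - 3)/2.
For n = 17: 17(17 - 3)/2 = 17 × 14 / 2 = 119.

119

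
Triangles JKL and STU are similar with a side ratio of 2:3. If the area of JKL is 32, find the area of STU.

Area ratio = (2/3)^2 = 4/9. Area of STU = 32 * 9/4 = 72.

72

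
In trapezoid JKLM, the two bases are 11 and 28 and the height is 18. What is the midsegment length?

The midsegment (median) of a trapezoid connects the midpoints of the non-parallel sides.
Its length is the average of the two bases: (11 + 28) / 2 = 39/2.

39/2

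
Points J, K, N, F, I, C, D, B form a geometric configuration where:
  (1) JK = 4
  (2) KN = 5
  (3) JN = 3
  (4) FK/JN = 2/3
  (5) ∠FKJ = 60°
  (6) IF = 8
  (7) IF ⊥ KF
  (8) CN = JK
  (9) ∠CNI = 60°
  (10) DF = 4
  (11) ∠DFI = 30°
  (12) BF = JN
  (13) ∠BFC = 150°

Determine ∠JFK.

From the given relations: FK = 2/3·JN = 2/3·3 = 2.
Step 1: By the law of cosines on triangle FKJ: FJ² = 2² + 4² − 2·2·4·cos(60°) = 12, so FJ = 2·√3.
Step 2: By the inverse law of cosines on triangle JFK: cos(∠JFK) = ((2·√3)² + 2² − 4²) / (2·2·√3·2) = 0/13.86 = 0, so ∠JFK = 90°.

Therefore, the measure of angle ∠JFK = 90°.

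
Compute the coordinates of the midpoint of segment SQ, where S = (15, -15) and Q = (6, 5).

M = ((x₁ + x₂)/2, (y₁ + y₂)/2)
= ((15 + 6)/2, (-15 + 5)/2)
= (21/2, -10/2) = (21/2, -5)

(21/2, -5)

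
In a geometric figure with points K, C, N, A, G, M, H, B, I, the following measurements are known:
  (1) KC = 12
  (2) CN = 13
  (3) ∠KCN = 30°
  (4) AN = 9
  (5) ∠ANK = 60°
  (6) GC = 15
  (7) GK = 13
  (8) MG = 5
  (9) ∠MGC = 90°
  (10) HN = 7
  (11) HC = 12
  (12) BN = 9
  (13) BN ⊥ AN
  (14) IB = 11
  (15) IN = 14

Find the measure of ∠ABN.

Step 1: By the law of cosines on triangle BNA: BA² = 9² + 9² − 2·9·9·cos(90°) = 162, so BA = 9·√2.
Step 2: By the inverse law of cosines on triangle ABN: cos(∠ABN) = ((9·√2)² + 9² − 9²) / (2·9·√2·9) = 162/229.1 = 0.7071, so ∠ABN = 45°.

Therefore, the measure of angle ∠ABN = 45°.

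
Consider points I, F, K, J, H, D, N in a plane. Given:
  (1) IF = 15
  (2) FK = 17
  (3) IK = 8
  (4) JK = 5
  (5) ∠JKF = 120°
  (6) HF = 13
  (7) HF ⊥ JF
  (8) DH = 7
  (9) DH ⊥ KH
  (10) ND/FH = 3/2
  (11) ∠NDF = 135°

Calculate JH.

Step 1: By the law of cosines on triangle FKJ: FJ² = 17² + 5² − 2·17·5·cos(120°) = 399, so FJ ≈ 19.97.
Step 2: By the law of cosines on triangle JFH: JH² = 19.97² + 13² − 2·19.97·13·cos(90°) = 568, so JH = 2·√142.

Therefore, the length of JH = 2·√142.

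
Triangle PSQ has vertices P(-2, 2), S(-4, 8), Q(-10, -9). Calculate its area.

Using the Shoelace formula for a triangle:
Area = (1/2)|x0(y1 - y2) + x1(y2 - y0) + x2(y0 - y1)|
Area = (1/2)|-2(8 - -9) + -4(-9 - 2) + -10(2 - 8)|
Area = (1/2)|-34 + 44 + 60|
Area = (1/2)|70|
Area = (1/2)(70)
Area = 35

35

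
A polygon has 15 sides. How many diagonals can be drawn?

Each of the 15 vertices connects to 12 non-adjacent vertices via diagonals.
Total connections = 15 × 12 = 180, but each diagonal is counted twice.
Number of diagonals = 180 / 2 = 90.

90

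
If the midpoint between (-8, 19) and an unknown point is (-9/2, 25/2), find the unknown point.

Using the midpoint formula: M = ((x1 + x2)/2, (y1 + y2)/2)
We know M = (-9/2, 25/2) and L = (-8, 19)
For x: -9/2 = (-8 + x2)/2, so x2 = 2*-9/2 - -8 = -1
For y: 25/2 = (19 + y2)/2, so y2 = 2*25/2 - 19 = 6
M = (-1, 6)

(-1, 6)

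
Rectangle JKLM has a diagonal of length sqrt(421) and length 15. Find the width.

The diagonal of a rectangle forms a right triangle with the two sides.
Rearranging the Pythagorean theorem: missing side = sqrt(d^2 - known^2).
= sqrt(421 - 225) = sqrt(196) = 14.

14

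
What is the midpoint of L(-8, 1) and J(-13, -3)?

The midpoint is the average of the coordinates:
x: (-8 + -13)/2 = -21/2
y: (1 + -3)/2 = -1
Midpoint = (-21/2, -1)

(-21/2, -1)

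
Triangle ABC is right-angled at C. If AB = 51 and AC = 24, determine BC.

By the Pythagorean theorem: BC^2 = AB^2 - AC^2
BC^2 = 51^2 - 24^2 = 2601 - 576 = 2025
BC = sqrt(2025) = 45

45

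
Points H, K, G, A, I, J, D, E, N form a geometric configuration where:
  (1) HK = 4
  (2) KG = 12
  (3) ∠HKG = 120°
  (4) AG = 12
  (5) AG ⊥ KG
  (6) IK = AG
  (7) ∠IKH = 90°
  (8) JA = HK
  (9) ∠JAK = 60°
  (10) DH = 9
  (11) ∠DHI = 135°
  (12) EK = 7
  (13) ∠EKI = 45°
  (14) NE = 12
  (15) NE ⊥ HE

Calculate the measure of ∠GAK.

Step 1: By the law of cosines on triangle AGK: AK² = 12² + 12² − 2·12·12·cos(90°) = 288, so AK = 12·√2.
Step 2: By the inverse law of cosines on triangle GAK: cos(∠GAK) = (12² + (12·√2)² − 12²) / (2·12·12·√2) = 288/407.29 = 0.7071, so ∠GAK = 45°.

Therefore, the measure of angle ∠GAK = 45°.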